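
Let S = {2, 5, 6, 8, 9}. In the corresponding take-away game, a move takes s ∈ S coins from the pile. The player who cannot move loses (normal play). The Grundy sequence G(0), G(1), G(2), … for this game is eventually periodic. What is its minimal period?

14

G(0) = 0
G(1) = mex{} = 0
G(2) = mex{0} = 1
G(3) = mex{0} = 1
G(4) = mex{1} = 0
G(5) = mex{1,0} = 2
G(6) = mex{0,0,0} = 1
G(7) = mex{2,1,0} = 3
G(8) = mex{1,1,1,0} = 2
G(9) = mex{3,0,1,0,0} = 2
G(10) = mex{2,2,0,1,0} = 3
G(11) = mex{2,1,2,1,1} = 0
G(12) = mex{3,3,1,0,1} = 2
G(13) = mex{0,2,3,2,0} = 1
G(14) = mex{2,2,2,1,2} = 0
G(15) = mex{1,3,2,3,1} = 0
G(16) = mex{0,0,3,2,3} = 1
G(17) = mex{0,2,0,2,2} = 1
G(18) = mex{1,1,2,3,2} = 0
G(19) = mex{1,0,1,0,3} = 2
G(20) = mex{0,0,0,2,0} = 1
G(21) = mex{2,1,0,1,2} = 3
G(22) = mex{1,1,1,0,1} = 2
G(23) = mex{3,0,1,0,0} = 2
G(24) = mex{2,2,0,1,0} = 3
G(25) = mex{2,1,2,1,1} = 0
G(26) = mex{3,3,1,0,1} = 2
G(27) = mex{0,2,3,2,0} = 1
G(28) = mex{2,2,2,1,2} = 0
G(29) = mex{1,3,2,3,1} = 0
G(n+14) = G(n) holds for n = 0,…,8 (a full window of length max(S) = 9), so the sequence is purely periodic with period 14.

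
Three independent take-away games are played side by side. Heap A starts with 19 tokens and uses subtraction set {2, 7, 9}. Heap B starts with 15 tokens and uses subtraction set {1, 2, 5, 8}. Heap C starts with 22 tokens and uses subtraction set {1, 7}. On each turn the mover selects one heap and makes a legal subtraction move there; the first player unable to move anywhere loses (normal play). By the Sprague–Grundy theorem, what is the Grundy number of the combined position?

0

Heap A, S = {2, 7, 9}:
G(0) = 0
G(1) = mex{} = 0
G(2) = mex{0} = 1
G(3) = mex{0} = 1
G(4) = mex{1} = 0
G(5) = mex{1} = 0
G(6) = mex{0} = 1
G(7) = mex{0,0} = 1
G(8) = mex{1,0} = 2
G(9) = mex{1,1,0} = 2
G(10) = mex{2,1,0} = 3
G(11) = mex{2,0,1} = 3
G(12) = mex{3,0,1} = 2
G(13) = mex{3,1,0} = 2
G(14) = mex{2,1,0} = 3
G(15) = mex{2,2,1} = 0
G(16) = mex{3,2,1} = 0
G(17) = mex{0,3,2} = 1
G(18) = mex{0,3,2} = 1
G(19) = mex{1,2,3} = 0
G_A(19) = 0.
Heap B, S = {1, 2, 5, 8}:
n :  0  1  2  3  4  5  6  7  8  9 10 11 12 13 14 15
G :  0  1  2  0  1  2  0  1  2  0  1  2  0  1  2  0
G_B(15) = 0.
Heap C, S = {1, 7}:
n :  0  1  2  3  4  5  6  7  8  9 10 11 12 13 14 15 16 17 18 19 20 21 22
G :  0  1  0  1  0  1  0  1  0  1  0  1  0  1  0  1  0  1  0  1  0  1  0
G_C(22) = 0.
Combined Grundy value = 0 ⊕ 0 ⊕ 0 = 0.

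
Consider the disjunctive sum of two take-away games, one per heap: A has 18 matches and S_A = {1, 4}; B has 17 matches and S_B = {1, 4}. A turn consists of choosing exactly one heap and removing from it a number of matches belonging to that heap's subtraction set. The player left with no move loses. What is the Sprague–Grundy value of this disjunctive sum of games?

1

Heap A, S = {1, 4}:
G(0) = 0
G(1) = mex{0} = 1
G(2) = mex{1} = 0
G(3) = mex{0} = 1
G(4) = mex{1,0} = 2
G(5) = mex{2,1} = 0
G(6) = mex{0,0} = 1
G(7) = mex{1,1} = 0
G(8) = mex{0,2} = 1
G(9) = mex{1,0} = 2
G(10) = mex{2,1} = 0
G(11) = mex{0,0} = 1
G(12) = mex{1,1} = 0
G(13) = mex{0,2} = 1
G(14) = mex{1,0} = 2
G(15) = mex{2,1} = 0
G(16) = mex{0,0} = 1
G(17) = mex{1,1} = 0
G(18) = mex{0,2} = 1
G_A(18) = 1.
Heap B, S = {1, 4}:
n :  0  1  2  3  4  5  6  7  8  9 10 11 12 13 14 15 16 17
G :  0  1  0  1  2  0  1  0  1  2  0  1  0  1  2  0  1  0
G_B(17) = 0.
Combined Grundy value = 1 ⊕ 0 = 1.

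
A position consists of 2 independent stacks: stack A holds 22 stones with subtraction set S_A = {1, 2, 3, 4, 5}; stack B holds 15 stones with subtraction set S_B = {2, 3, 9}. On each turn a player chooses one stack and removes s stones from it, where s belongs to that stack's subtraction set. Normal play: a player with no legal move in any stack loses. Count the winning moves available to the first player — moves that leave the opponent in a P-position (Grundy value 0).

1

Stack A, S = {1, 2, 3, 4, 5}:
n :  0  1  2  3  4  5  6  7  8  9 10 11 12 13 14 15 16 17 18 19 20 21 22
G :  0  1  2  3  4  5  0  1  2  3  4  5  0  1  2  3  4  5  0  1  2  3  4
G_A(22) = 4.
Stack B, S = {2, 3, 9}:
G(0) = 0
G(1) = mex{} = 0
G(2) = mex{0} = 1
G(3) = mex{0,0} = 1
G(4) = mex{1,0} = 2
G(5) = mex{1,1} = 0
G(6) = mex{2,1} = 0
G(7) = mex{0,2} = 1
G(8) = mex{0,0} = 1
G(9) = mex{1,0,0} = 2
G(10) = mex{1,1,0} = 2
G(11) = mex{2,1,1} = 0
G(12) = mex{2,2,1} = 0
G(13) = mex{0,2,2} = 1
G(14) = mex{0,0,0} = 1
G(15) = mex{1,0,0} = 2
G_B(15) = 2.
Combined Grundy value = 4 ⊕ 2 = 6.
A winning move leaves total XOR = 0, i.e. changes one component's Grundy value g to g ⊕ X where X is the current total.
Stack A: need g' = 4⊕6 = 2. Options: 22−1→G=3, 22−2→G=2, 22−3→G=1, 22−4→G=0, 22−5→G=5. Hits: 1.
Stack B: need g' = 2⊕6 = 4. Options: 15−2→G=1, 15−3→G=0, 15−9→G=0. Hits: 0.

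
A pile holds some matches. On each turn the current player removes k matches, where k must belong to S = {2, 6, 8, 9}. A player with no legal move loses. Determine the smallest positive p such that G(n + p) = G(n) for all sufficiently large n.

15

G(0) = 0
G(1) = mex{} = 0
G(2) = mex{0} = 1
G(3) = mex{0} = 1
G(4) = mex{1} = 0
G(5) = mex{1} = 0
G(6) = mex{0,0} = 1
G(7) = mex{0,0} = 1
G(8) = mex{1,1,0} = 2
G(9) = mex{1,1,0,0} = 2
G(10) = mex{2,0,1,0} = 3
G(11) = mex{2,0,1,1} = 3
G(12) = mex{3,1,0,1} = 2
G(13) = mex{3,1,0,0} = 2
G(14) = mex{2,2,1,0} = 3
G(15) = mex{2,2,1,1} = 0
G(16) = mex{3,3,2,1} = 0
G(17) = mex{0,3,2,2} = 1
G(18) = mex{0,2,3,2} = 1
G(19) = mex{1,2,3,3} = 0
G(20) = mex{1,3,2,3} = 0
G(21) = mex{0,0,2,2} = 1
G(22) = mex{0,0,3,2} = 1
G(23) = mex{1,1,0,3} = 2
G(24) = mex{1,1,0,0} = 2
G(25) = mex{2,0,1,0} = 3
G(26) = mex{2,0,1,1} = 3
G(27) = mex{3,1,0,1} = 2
G(28) = mex{3,1,0,0} = 2
G(29) = mex{2,2,1,0} = 3
G(30) = mex{2,2,1,1} = 0
G(31) = mex{3,3,2,1} = 0
G(n+15) = G(n) holds for n = 0,…,8 (a full window of length max(S) = 9), so the sequence is purely periodic with period 15.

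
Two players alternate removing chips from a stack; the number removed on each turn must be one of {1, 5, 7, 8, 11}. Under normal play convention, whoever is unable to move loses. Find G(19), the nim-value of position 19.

G(0) = 0
G(1) = mex{0} = 1
G(2) = mex{1} = 0
G(3) = mex{0} = 1
G(4) = mex{1} = 0
G(5) = mex{0,0} = 1
G(6) = mex{1,1} = 0
G(7) = mex{0,0,0} = 1
G(8) = mex{1,1,1,0} = 2
G(9) = mex{2,0,0,1} = 3
G(10) = mex{3,1,1,0} = 2
G(11) = mex{2,0,0,1,0} = 3
G(12) = mex{3,1,1,0,1} = 2
G(13) = mex{2,2,0,1,0} = 3
G(14) = mex{3,3,1,0,1} = 2
G(15) = mex{2,2,2,1,0} = 3
G(16) = mex{3,3,3,2,1} = 0
G(17) = mex{0,2,2,3,0} = 1
G(18) = mex{1,3,3,2,1} = 0
G(19) = mex{0,2,2,3,2} = 1

1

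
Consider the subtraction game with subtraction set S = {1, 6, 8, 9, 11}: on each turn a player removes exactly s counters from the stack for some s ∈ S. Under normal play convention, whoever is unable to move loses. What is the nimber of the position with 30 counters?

2

G(0) = 0
G(1) = mex{0} = 1
G(2) = mex{1} = 0
G(3) = mex{0} = 1
G(4) = mex{1} = 0
G(5) = mex{0} = 1
G(6) = mex{1,0} = 2
G(7) = mex{2,1} = 0
G(8) = mex{0,0,0} = 1
G(9) = mex{1,1,1,0} = 2
G(10) = mex{2,0,0,1} = 3
G(11) = mex{3,1,1,0,0} = 2
G(12) = mex{2,2,0,1,1} = 3
G(13) = mex{3,0,1,0,0} = 2
G(14) = mex{2,1,2,1,1} = 0
G(15) = mex{0,2,0,2,0} = 1
G(16) = mex{1,3,1,0,1} = 2
G(17) = mex{2,2,2,1,2} = 0
G(18) = mex{0,3,3,2,0} = 1
G(19) = mex{1,2,2,3,1} = 0
G(20) = mex{0,0,3,2,2} = 1
G(21) = mex{1,1,2,3,3} = 0
G(22) = mex{0,2,0,2,2} = 1
G(23) = mex{1,0,1,0,3} = 2
G(24) = mex{2,1,2,1,2} = 0
G(25) = mex{0,0,0,2,0} = 1
G(26) = mex{1,1,1,0,1} = 2
G(27) = mex{2,0,0,1,2} = 3
G(28) = mex{3,1,1,0,0} = 2
G(29) = mex{2,2,0,1,1} = 3
G(30) = mex{3,0,1,0,0} = 2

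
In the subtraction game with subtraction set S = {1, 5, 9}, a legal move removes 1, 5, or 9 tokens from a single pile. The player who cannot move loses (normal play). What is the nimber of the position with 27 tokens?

G(0) = 0
G(1) = mex{0} = 1
G(2) = mex{1} = 0
G(3) = mex{0} = 1
G(4) = mex{1} = 0
G(5) = mex{0,0} = 1
G(6) = mex{1,1} = 0
G(7) = mex{0,0} = 1
G(8) = mex{1,1} = 0
G(9) = mex{0,0,0} = 1
G(10) = mex{1,1,1} = 0
G(11) = mex{0,0,0} = 1
G(12) = mex{1,1,1} = 0
G(13) = mex{0,0,0} = 1
G(14) = mex{1,1,1} = 0
G(15) = mex{0,0,0} = 1
G(16) = mex{1,1,1} = 0
G(17) = mex{0,0,0} = 1
G(18) = mex{1,1,1} = 0
G(19) = mex{0,0,0} = 1
G(20) = mex{1,1,1} = 0
G(21) = mex{0,0,0} = 1
G(22) = mex{1,1,1} = 0
G(23) = mex{0,0,0} = 1
G(24) = mex{1,1,1} = 0
G(25) = mex{0,0,0} = 1
G(26) = mex{1,1,1} = 0
G(27) = mex{0,0,0} = 1

1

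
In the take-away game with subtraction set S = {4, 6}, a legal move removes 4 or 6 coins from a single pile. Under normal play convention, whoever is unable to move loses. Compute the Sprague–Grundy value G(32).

0

n :  0  1  2  3  4  5  6  7  8  9 10 11 12 13 14 15 16 17 18 19 20 21 22 23 24 25 26 27 28 29 30 31 32
G :  0  0  0  0  1  1  1  1  2  2  0  0  0  0  1  1  1  1  2  2  0  0  0  0  1  1  1  1  2  2  0  0  0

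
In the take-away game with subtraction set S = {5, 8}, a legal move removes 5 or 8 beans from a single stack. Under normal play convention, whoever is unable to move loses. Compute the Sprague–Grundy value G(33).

1

n :  0  1  2  3  4  5  6  7  8  9 10 11 12 13 14 15 16 17 18 19 20 21 22 23 24 25 26 27 28 29 30 31 32 33
G :  0  0  0  0  0  1  1  1  1  1  2  2  2  0  0  0  0  0  1  1  1  1  1  2  2  2  0  0  0  0  0  1  1  1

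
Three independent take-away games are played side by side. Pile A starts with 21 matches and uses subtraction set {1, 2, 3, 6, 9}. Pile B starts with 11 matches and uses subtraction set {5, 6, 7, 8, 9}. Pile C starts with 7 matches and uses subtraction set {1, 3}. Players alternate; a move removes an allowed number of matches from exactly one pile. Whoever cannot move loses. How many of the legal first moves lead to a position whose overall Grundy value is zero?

Pile A, S = {1, 2, 3, 6, 9}:
G(0) = 0
G(1) = mex{0} = 1
G(2) = mex{1,0} = 2
G(3) = mex{2,1,0} = 3
G(4) = mex{3,2,1} = 0
G(5) = mex{0,3,2} = 1
G(6) = mex{1,0,3,0} = 2
G(7) = mex{2,1,0,1} = 3
G(8) = mex{3,2,1,2} = 0
G(9) = mex{0,3,2,3,0} = 1
G(10) = mex{1,0,3,0,1} = 2
G(11) = mex{2,1,0,1,2} = 3
G(12) = mex{3,2,1,2,3} = 0
G(13) = mex{0,3,2,3,0} = 1
G(14) = mex{1,0,3,0,1} = 2
G(15) = mex{2,1,0,1,2} = 3
G(16) = mex{3,2,1,2,3} = 0
G(17) = mex{0,3,2,3,0} = 1
G(18) = mex{1,0,3,0,1} = 2
G(19) = mex{2,1,0,1,2} = 3
G(20) = mex{3,2,1,2,3} = 0
G(21) = mex{0,3,2,3,0} = 1
G_A(21) = 1.
Pile B, S = {5, 6, 7, 8, 9}:
G(0) = 0
G(1) = mex{} = 0
G(2) = mex{} = 0
G(3) = mex{} = 0
G(4) = mex{} = 0
G(5) = mex{0} = 1
G(6) = mex{0,0} = 1
G(7) = mex{0,0,0} = 1
G(8) = mex{0,0,0,0} = 1
G(9) = mex{0,0,0,0,0} = 1
G(10) = mex{1,0,0,0,0} = 2
G(11) = mex{1,1,0,0,0} = 2
G_B(11) = 2.
Pile C, S = {1, 3}:
G(0) = 0
G(1) = mex{0} = 1
G(2) = mex{1} = 0
G(3) = mex{0,0} = 1
G(4) = mex{1,1} = 0
G(5) = mex{0,0} = 1
G(6) = mex{1,1} = 0
G(7) = mex{0,0} = 1
G_C(7) = 1.
Combined Grundy value = 1 ⊕ 2 ⊕ 1 = 2.
A winning move leaves total XOR = 0, i.e. changes one component's Grundy value g to g ⊕ X where X is the current total.
Pile A: need g' = 1⊕2 = 3. Options: 21−1→G=0, 21−2→G=3, 21−3→G=2, 21−6→G=3, 21−9→G=0. Hits: 2.
Pile B: need g' = 2⊕2 = 0. Options: 11−5→G=1, 11−6→G=1, 11−7→G=0, 11−8→G=0, 11−9→G=0. Hits: 3.
Pile C: need g' = 1⊕2 = 3. Options: 7−1→G=0, 7−3→G=0. Hits: 0.

5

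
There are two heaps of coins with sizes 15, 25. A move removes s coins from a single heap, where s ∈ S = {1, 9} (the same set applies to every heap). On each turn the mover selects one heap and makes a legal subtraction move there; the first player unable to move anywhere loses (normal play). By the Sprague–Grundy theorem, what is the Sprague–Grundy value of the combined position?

0

All heaps use S = {1, 9}:
n :  0  1  2  3  4  5  6  7  8  9 10 11 12 13 14 15 16 17 18 19 20 21 22 23 24 25
G :  0  1  0  1  0  1  0  1  0  1  0  1  0  1  0  1  0  1  0  1  0  1  0  1  0  1
Heap A: G(15) = 1.
Heap B: G(25) = 1.
Combined Grundy value = 1 ⊕ 1 = 0.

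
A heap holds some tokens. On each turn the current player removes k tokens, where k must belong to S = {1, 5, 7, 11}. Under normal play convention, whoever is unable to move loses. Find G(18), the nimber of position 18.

0

G(0) = 0
G(1) = mex{0} = 1
G(2) = mex{1} = 0
G(3) = mex{0} = 1
G(4) = mex{1} = 0
G(5) = mex{0,0} = 1
G(6) = mex{1,1} = 0
G(7) = mex{0,0,0} = 1
G(8) = mex{1,1,1} = 0
G(9) = mex{0,0,0} = 1
G(10) = mex{1,1,1} = 0
G(11) = mex{0,0,0,0} = 1
G(12) = mex{1,1,1,1} = 0
G(13) = mex{0,0,0,0} = 1
G(14) = mex{1,1,1,1} = 0
G(15) = mex{0,0,0,0} = 1
G(16) = mex{1,1,1,1} = 0
G(17) = mex{0,0,0,0} = 1
G(18) = mex{1,1,1,1} = 0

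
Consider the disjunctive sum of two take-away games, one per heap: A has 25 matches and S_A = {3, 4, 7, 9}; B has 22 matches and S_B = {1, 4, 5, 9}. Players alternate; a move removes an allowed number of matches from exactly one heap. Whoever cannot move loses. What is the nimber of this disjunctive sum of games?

Heap A, S = {3, 4, 7, 9}:
G(0) = 0
G(1) = mex{} = 0
G(2) = mex{} = 0
G(3) = mex{0} = 1
G(4) = mex{0,0} = 1
G(5) = mex{0,0} = 1
G(6) = mex{1,0} = 2
G(7) = mex{1,1,0} = 2
G(8) = mex{1,1,0} = 2
G(9) = mex{2,1,0,0} = 3
G(10) = mex{2,2,1,0} = 3
G(11) = mex{2,2,1,0} = 3
G(12) = mex{3,2,1,1} = 0
G(13) = mex{3,3,2,1} = 0
G(14) = mex{3,3,2,1} = 0
G(15) = mex{0,3,2,2} = 1
G(16) = mex{0,0,3,2} = 1
G(17) = mex{0,0,3,2} = 1
G(18) = mex{1,0,3,3} = 2
G(19) = mex{1,1,0,3} = 2
G(20) = mex{1,1,0,3} = 2
G(21) = mex{2,1,0,0} = 3
G(22) = mex{2,2,1,0} = 3
G(23) = mex{2,2,1,0} = 3
G(24) = mex{3,2,1,1} = 0
G(25) = mex{3,3,2,1} = 0
G_A(25) = 0.
Heap B, S = {1, 4, 5, 9}:
n :  0  1  2  3  4  5  6  7  8  9 10 11 12 13 14 15 16 17 18 19 20 21 22
G :  0  1  0  1  2  3  2  3  0  1  0  1  2  3  2  3  0  1  0  1  2  3  2
G_B(22) = 2.
Combined Grundy value = 0 ⊕ 2 = 2.

2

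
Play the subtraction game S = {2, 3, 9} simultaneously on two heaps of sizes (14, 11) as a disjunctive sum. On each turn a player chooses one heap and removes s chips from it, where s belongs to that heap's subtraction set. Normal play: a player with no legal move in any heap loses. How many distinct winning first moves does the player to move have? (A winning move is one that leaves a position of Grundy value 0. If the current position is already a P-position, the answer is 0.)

5

All heaps use S = {2, 3, 9}:
n :  0  1  2  3  4  5  6  7  8  9 10 11 12 13 14
G :  0  0  1  1  2  0  0  1  1  2  2  0  0  1  1
Heap A: G(14) = 1.
Heap B: G(11) = 0.
Combined Grundy value = 1 ⊕ 0 = 1.
A winning move leaves total XOR = 0, i.e. changes one component's Grundy value g to g ⊕ X where X is the current total.
Heap A: need g' = 1⊕1 = 0. Options: 14−2→G=0, 14−3→G=0, 14−9→G=0. Hits: 3.
Heap B: need g' = 0⊕1 = 1. Options: 11−2→G=2, 11−3→G=1, 11−9→G=1. Hits: 2.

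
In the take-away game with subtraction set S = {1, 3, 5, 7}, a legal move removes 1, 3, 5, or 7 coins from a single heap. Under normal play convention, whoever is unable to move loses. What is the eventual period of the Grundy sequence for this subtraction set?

G(0) = 0
G(1) = mex{0} = 1
G(2) = mex{1} = 0
G(3) = mex{0,0} = 1
G(4) = mex{1,1} = 0
G(5) = mex{0,0,0} = 1
G(6) = mex{1,1,1} = 0
G(7) = mex{0,0,0,0} = 1
G(8) = mex{1,1,1,1} = 0
G(9) = mex{0,0,0,0} = 1
G(10) = mex{1,1,1,1} = 0
G(11) = mex{0,0,0,0} = 1
G(12) = mex{1,1,1,1} = 0
G(13) = mex{0,0,0,0} = 1
G(14) = mex{1,1,1,1} = 0
G(n+2) = G(n) holds for n = 0,…,6 (a full window of length max(S) = 7), so the sequence is purely periodic with period 2.

2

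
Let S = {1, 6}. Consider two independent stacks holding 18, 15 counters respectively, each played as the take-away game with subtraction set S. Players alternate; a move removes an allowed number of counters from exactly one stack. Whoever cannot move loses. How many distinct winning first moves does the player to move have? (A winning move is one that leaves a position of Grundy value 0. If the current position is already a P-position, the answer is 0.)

4

All stacks use S = {1, 6}:
n :  0  1  2  3  4  5  6  7  8  9 10 11 12 13 14 15 16 17 18
G :  0  1  0  1  0  1  2  0  1  0  1  0  1  2  0  1  0  1  0
Stack A: G(18) = 0.
Stack B: G(15) = 1.
Combined Grundy value = 0 ⊕ 1 = 1.
A winning move leaves total XOR = 0, i.e. changes one component's Grundy value g to g ⊕ X where X is the current total.
Stack A: need g' = 0⊕1 = 1. Options: 18−1→G=1, 18−6→G=1. Hits: 2.
Stack B: need g' = 1⊕1 = 0. Options: 15−1→G=0, 15−6→G=0. Hits: 2.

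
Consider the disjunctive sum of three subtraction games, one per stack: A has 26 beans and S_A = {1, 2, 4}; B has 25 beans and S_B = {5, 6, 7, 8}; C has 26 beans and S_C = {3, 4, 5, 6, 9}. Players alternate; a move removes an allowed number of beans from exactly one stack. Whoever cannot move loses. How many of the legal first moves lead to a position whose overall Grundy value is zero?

0

Stack A, S = {1, 2, 4}:
G(0) = 0
G(1) = mex{0} = 1
G(2) = mex{1,0} = 2
G(3) = mex{2,1} = 0
G(4) = mex{0,2,0} = 1
G(5) = mex{1,0,1} = 2
G(6) = mex{2,1,2} = 0
G(7) = mex{0,2,0} = 1
G(8) = mex{1,0,1} = 2
G(9) = mex{2,1,2} = 0
G(10) = mex{0,2,0} = 1
G(11) = mex{1,0,1} = 2
G(12) = mex{2,1,2} = 0
G(13) = mex{0,2,0} = 1
G(14) = mex{1,0,1} = 2
G(15) = mex{2,1,2} = 0
G(16) = mex{0,2,0} = 1
G(17) = mex{1,0,1} = 2
G(18) = mex{2,1,2} = 0
G(19) = mex{0,2,0} = 1
G(20) = mex{1,0,1} = 2
G(21) = mex{2,1,2} = 0
G(22) = mex{0,2,0} = 1
G(23) = mex{1,0,1} = 2
G(24) = mex{2,1,2} = 0
G(25) = mex{0,2,0} = 1
G(26) = mex{1,0,1} = 2
G_A(26) = 2.
Stack B, S = {5, 6, 7, 8}:
G(0) = 0
G(1) = mex{} = 0
G(2) = mex{} = 0
G(3) = mex{} = 0
G(4) = mex{} = 0
G(5) = mex{0} = 1
G(6) = mex{0,0} = 1
G(7) = mex{0,0,0} = 1
G(8) = mex{0,0,0,0} = 1
G(9) = mex{0,0,0,0} = 1
G(10) = mex{1,0,0,0} = 2
G(11) = mex{1,1,0,0} = 2
G(12) = mex{1,1,1,0} = 2
G(13) = mex{1,1,1,1} = 0
G(14) = mex{1,1,1,1} = 0
G(15) = mex{2,1,1,1} = 0
G(16) = mex{2,2,1,1} = 0
G(17) = mex{2,2,2,1} = 0
G(18) = mex{0,2,2,2} = 1
G(19) = mex{0,0,2,2} = 1
G(20) = mex{0,0,0,2} = 1
G(21) = mex{0,0,0,0} = 1
G(22) = mex{0,0,0,0} = 1
G(23) = mex{1,0,0,0} = 2
G(24) = mex{1,1,0,0} = 2
G(25) = mex{1,1,1,0} = 2
G_B(25) = 2.
Stack C, S = {3, 4, 5, 6, 9}:
n :  0  1  2  3  4  5  6  7  8  9 10 11 12 13 14 15 16 17 18 19 20 21 22 23 24 25 26
G :  0  0  0  1  1  1  2  2  2  3  3  3  0  0  0  1  1  1  2  2  2  3  3  3  0  0  0
G_C(26) = 0.
Combined Grundy value = 2 ⊕ 2 ⊕ 0 = 0.
A winning move leaves total XOR = 0, i.e. changes one component's Grundy value g to g ⊕ X where X is the current total.
Stack A: target g' = 2⊕0 = 2, but every legal move changes the Grundy value (mex property), so 0 moves.
Stack B: target g' = 2⊕0 = 2, but every legal move changes the Grundy value (mex property), so 0 moves.
Stack C: target g' = 0⊕0 = 0, but every legal move changes the Grundy value (mex property), so 0 moves.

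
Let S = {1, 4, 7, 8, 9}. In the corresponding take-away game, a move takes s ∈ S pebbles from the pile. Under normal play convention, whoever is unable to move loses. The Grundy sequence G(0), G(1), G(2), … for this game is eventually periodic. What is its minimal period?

15

G(0) = 0
G(1) = mex{0} = 1
G(2) = mex{1} = 0
G(3) = mex{0} = 1
G(4) = mex{1,0} = 2
G(5) = mex{2,1} = 0
G(6) = mex{0,0} = 1
G(7) = mex{1,1,0} = 2
G(8) = mex{2,2,1,0} = 3
G(9) = mex{3,0,0,1,0} = 2
G(10) = mex{2,1,1,0,1} = 3
G(11) = mex{3,2,2,1,0} = 4
G(12) = mex{4,3,0,2,1} = 5
G(13) = mex{5,2,1,0,2} = 3
G(14) = mex{3,3,2,1,0} = 4
G(15) = mex{4,4,3,2,1} = 0
G(16) = mex{0,5,2,3,2} = 1
G(17) = mex{1,3,3,2,3} = 0
G(18) = mex{0,4,4,3,2} = 1
G(19) = mex{1,0,5,4,3} = 2
G(20) = mex{2,1,3,5,4} = 0
G(21) = mex{0,0,4,3,5} = 1
G(22) = mex{1,1,0,4,3} = 2
G(23) = mex{2,2,1,0,4} = 3
G(24) = mex{3,0,0,1,0} = 2
G(25) = mex{2,1,1,0,1} = 3
G(26) = mex{3,2,2,1,0} = 4
G(27) = mex{4,3,0,2,1} = 5
G(28) = mex{5,2,1,0,2} = 3
G(29) = mex{3,3,2,1,0} = 4
G(30) = mex{4,4,3,2,1} = 0
G(31) = mex{0,5,2,3,2} = 1
G(n+15) = G(n) holds for n = 0,…,8 (a full window of length max(S) = 9), so the sequence is purely periodic with period 15.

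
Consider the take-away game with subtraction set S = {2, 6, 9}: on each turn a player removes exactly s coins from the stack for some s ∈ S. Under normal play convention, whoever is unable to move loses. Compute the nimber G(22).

1

n :  0  1  2  3  4  5  6  7  8  9 10 11 12 13 14 15 16 17 18 19 20 21 22
G :  0  0  1  1  0  0  1  1  0  2  1  3  0  2  1  0  0  1  1  0  0  1  1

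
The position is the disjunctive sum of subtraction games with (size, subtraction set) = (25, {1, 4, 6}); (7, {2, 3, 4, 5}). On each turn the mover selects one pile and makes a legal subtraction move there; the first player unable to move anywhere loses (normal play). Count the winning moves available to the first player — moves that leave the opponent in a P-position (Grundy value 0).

Pile A, S = {1, 4, 6}:
n :  0  1  2  3  4  5  6  7  8  9 10 11 12 13 14 15 16 17 18 19 20 21 22 23 24 25
G :  0  1  0  1  2  0  1  0  1  2  0  1  0  1  2  0  1  0  1  2  0  1  0  1  2  0
G_A(25) = 0.
Pile B, S = {2, 3, 4, 5}:
n : 0 1 2 3 4 5 6 7
G : 0 0 1 1 2 2 3 0
G_B(7) = 0.
Combined Grundy value = 0 ⊕ 0 = 0.
A winning move leaves total XOR = 0, i.e. changes one component's Grundy value g to g ⊕ X where X is the current total.
Pile A: target g' = 0⊕0 = 0, but every legal move changes the Grundy value (mex property), so 0 moves.
Pile B: target g' = 0⊕0 = 0, but every legal move changes the Grundy value (mex property), so 0 moves.

0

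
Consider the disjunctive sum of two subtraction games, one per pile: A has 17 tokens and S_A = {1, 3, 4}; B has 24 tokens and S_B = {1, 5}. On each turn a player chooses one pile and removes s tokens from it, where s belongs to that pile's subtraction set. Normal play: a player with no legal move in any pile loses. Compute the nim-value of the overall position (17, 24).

Pile A, S = {1, 3, 4}:
n :  0  1  2  3  4  5  6  7  8  9 10 11 12 13 14 15 16 17
G :  0  1  0  1  2  3  2  0  1  0  1  2  3  2  0  1  0  1
G_A(17) = 1.
Pile B, S = {1, 5}:
G(0) = 0
G(1) = mex{0} = 1
G(2) = mex{1} = 0
G(3) = mex{0} = 1
G(4) = mex{1} = 0
G(5) = mex{0,0} = 1
G(6) = mex{1,1} = 0
G(7) = mex{0,0} = 1
G(8) = mex{1,1} = 0
G(9) = mex{0,0} = 1
G(10) = mex{1,1} = 0
G(11) = mex{0,0} = 1
G(12) = mex{1,1} = 0
G(13) = mex{0,0} = 1
G(14) = mex{1,1} = 0
G(15) = mex{0,0} = 1
G(16) = mex{1,1} = 0
G(17) = mex{0,0} = 1
G(18) = mex{1,1} = 0
G(19) = mex{0,0} = 1
G(20) = mex{1,1} = 0
G(21) = mex{0,0} = 1
G(22) = mex{1,1} = 0
G(23) = mex{0,0} = 1
G(24) = mex{1,1} = 0
G_B(24) = 0.
Combined Grundy value = 1 ⊕ 0 = 1.

1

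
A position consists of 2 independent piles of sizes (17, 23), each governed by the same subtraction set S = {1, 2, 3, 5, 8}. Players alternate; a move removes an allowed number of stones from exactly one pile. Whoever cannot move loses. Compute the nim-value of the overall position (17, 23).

All piles use S = {1, 2, 3, 5, 8}:
G(0) = 0
G(1) = mex{0} = 1
G(2) = mex{1,0} = 2
G(3) = mex{2,1,0} = 3
G(4) = mex{3,2,1} = 0
G(5) = mex{0,3,2,0} = 1
G(6) = mex{1,0,3,1} = 2
G(7) = mex{2,1,0,2} = 3
G(8) = mex{3,2,1,3,0} = 4
G(9) = mex{4,3,2,0,1} = 5
G(10) = mex{5,4,3,1,2} = 0
G(11) = mex{0,5,4,2,3} = 1
G(12) = mex{1,0,5,3,0} = 2
G(13) = mex{2,1,0,4,1} = 3
G(14) = mex{3,2,1,5,2} = 0
G(15) = mex{0,3,2,0,3} = 1
G(16) = mex{1,0,3,1,4} = 2
G(17) = mex{2,1,0,2,5} = 3
G(18) = mex{3,2,1,3,0} = 4
G(19) = mex{4,3,2,0,1} = 5
G(20) = mex{5,4,3,1,2} = 0
G(21) = mex{0,5,4,2,3} = 1
G(22) = mex{1,0,5,3,0} = 2
G(23) = mex{2,1,0,4,1} = 3
Pile A: G(17) = 3.
Pile B: G(23) = 3.
Combined Grundy value = 3 ⊕ 3 = 0.

0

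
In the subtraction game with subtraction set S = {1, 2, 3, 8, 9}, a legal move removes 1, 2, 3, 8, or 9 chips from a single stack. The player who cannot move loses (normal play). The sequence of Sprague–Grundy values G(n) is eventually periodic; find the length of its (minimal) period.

n :  0  1  2  3  4  5  6  7  8  9 10 11 12 13 14 15 16 17 18 19 20 21
G :  0  1  2  3  0  1  2  3  4  5  0  1  2  3  0  1  2  3  4  5  0  1
G(n+10) = G(n) holds for n = 0,…,8 (a full window of length max(S) = 9), so the sequence is purely periodic with period 10.

10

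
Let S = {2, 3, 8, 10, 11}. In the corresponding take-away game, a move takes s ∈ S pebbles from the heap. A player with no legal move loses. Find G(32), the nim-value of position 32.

n :  0  1  2  3  4  5  6  7  8  9 10 11 12 13 14 15 16 17 18 19 20 21 22 23 24 25 26 27 28 29 30 31 32
G :  0  0  1  1  2  0  0  1  1  2  2  3  3  4  4  5  2  3  0  0  1  1  2  0  0  1  1  4  2  2  3  3  4

4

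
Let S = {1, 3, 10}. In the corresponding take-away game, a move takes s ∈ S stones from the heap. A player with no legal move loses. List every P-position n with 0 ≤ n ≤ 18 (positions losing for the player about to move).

0, 2, 4, 6, 8, 13, 15, 17

G(0) = 0
G(1) = mex{0} = 1
G(2) = mex{1} = 0
G(3) = mex{0,0} = 1
G(4) = mex{1,1} = 0
G(5) = mex{0,0} = 1
G(6) = mex{1,1} = 0
G(7) = mex{0,0} = 1
G(8) = mex{1,1} = 0
G(9) = mex{0,0} = 1
G(10) = mex{1,1,0} = 2
G(11) = mex{2,0,1} = 3
G(12) = mex{3,1,0} = 2
G(13) = mex{2,2,1} = 0
G(14) = mex{0,3,0} = 1
G(15) = mex{1,2,1} = 0
G(16) = mex{0,0,0} = 1
G(17) = mex{1,1,1} = 0
G(18) = mex{0,0,0} = 1
P-positions are exactly the n with G(n) = 0.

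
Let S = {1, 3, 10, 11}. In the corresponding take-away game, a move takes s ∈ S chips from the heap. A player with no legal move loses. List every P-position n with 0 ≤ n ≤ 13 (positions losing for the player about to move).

0, 2, 4, 6, 8

n :  0  1  2  3  4  5  6  7  8  9 10 11 12 13
G :  0  1  0  1  0  1  0  1  0  1  2  3  2  3
P-positions are exactly the n with G(n) = 0.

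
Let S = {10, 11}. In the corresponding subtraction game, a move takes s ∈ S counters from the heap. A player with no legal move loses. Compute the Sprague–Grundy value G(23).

G(0) = 0
G(1) = mex{} = 0
G(2) = mex{} = 0
G(3) = mex{} = 0
G(4) = mex{} = 0
G(5) = mex{} = 0
G(6) = mex{} = 0
G(7) = mex{} = 0
G(8) = mex{} = 0
G(9) = mex{} = 0
G(10) = mex{0} = 1
G(11) = mex{0,0} = 1
G(12) = mex{0,0} = 1
G(13) = mex{0,0} = 1
G(14) = mex{0,0} = 1
G(15) = mex{0,0} = 1
G(16) = mex{0,0} = 1
G(17) = mex{0,0} = 1
G(18) = mex{0,0} = 1
G(19) = mex{0,0} = 1
G(20) = mex{1,0} = 2
G(21) = mex{1,1} = 0
G(22) = mex{1,1} = 0
G(23) = mex{1,1} = 0

0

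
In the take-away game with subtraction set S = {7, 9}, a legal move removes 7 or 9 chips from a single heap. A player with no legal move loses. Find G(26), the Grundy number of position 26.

G(0) = 0
G(1) = mex{} = 0
G(2) = mex{} = 0
G(3) = mex{} = 0
G(4) = mex{} = 0
G(5) = mex{} = 0
G(6) = mex{} = 0
G(7) = mex{0} = 1
G(8) = mex{0} = 1
G(9) = mex{0,0} = 1
G(10) = mex{0,0} = 1
G(11) = mex{0,0} = 1
G(12) = mex{0,0} = 1
G(13) = mex{0,0} = 1
G(14) = mex{1,0} = 2
G(15) = mex{1,0} = 2
G(16) = mex{1,1} = 0
G(17) = mex{1,1} = 0
G(18) = mex{1,1} = 0
G(19) = mex{1,1} = 0
G(20) = mex{1,1} = 0
G(21) = mex{2,1} = 0
G(22) = mex{2,1} = 0
G(23) = mex{0,2} = 1
G(24) = mex{0,2} = 1
G(25) = mex{0,0} = 1
G(26) = mex{0,0} = 1

1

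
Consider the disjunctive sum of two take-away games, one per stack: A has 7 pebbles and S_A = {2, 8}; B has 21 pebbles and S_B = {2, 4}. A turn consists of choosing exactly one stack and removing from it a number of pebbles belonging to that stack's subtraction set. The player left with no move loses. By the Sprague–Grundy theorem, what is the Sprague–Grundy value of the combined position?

0

Stack A, S = {2, 8}:
n : 0 1 2 3 4 5 6 7
G : 0 0 1 1 0 0 1 1
G_A(7) = 1.
Stack B, S = {2, 4}:
G(0) = 0
G(1) = mex{} = 0
G(2) = mex{0} = 1
G(3) = mex{0} = 1
G(4) = mex{1,0} = 2
G(5) = mex{1,0} = 2
G(6) = mex{2,1} = 0
G(7) = mex{2,1} = 0
G(8) = mex{0,2} = 1
G(9) = mex{0,2} = 1
G(10) = mex{1,0} = 2
G(11) = mex{1,0} = 2
G(12) = mex{2,1} = 0
G(13) = mex{2,1} = 0
G(14) = mex{0,2} = 1
G(15) = mex{0,2} = 1
G(16) = mex{1,0} = 2
G(17) = mex{1,0} = 2
G(18) = mex{2,1} = 0
G(19) = mex{2,1} = 0
G(20) = mex{0,2} = 1
G(21) = mex{0,2} = 1
G_B(21) = 1.
Combined Grundy value = 1 ⊕ 1 = 0.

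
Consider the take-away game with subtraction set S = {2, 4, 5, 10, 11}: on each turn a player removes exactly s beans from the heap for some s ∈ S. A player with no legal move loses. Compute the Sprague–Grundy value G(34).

3

G(0) = 0
G(1) = mex{} = 0
G(2) = mex{0} = 1
G(3) = mex{0} = 1
G(4) = mex{1,0} = 2
G(5) = mex{1,0,0} = 2
G(6) = mex{2,1,0} = 3
G(7) = mex{2,1,1} = 0
G(8) = mex{3,2,1} = 0
G(9) = mex{0,2,2} = 1
G(10) = mex{0,3,2,0} = 1
G(11) = mex{1,0,3,0,0} = 2
G(12) = mex{1,0,0,1,0} = 2
G(13) = mex{2,1,0,1,1} = 3
G(14) = mex{2,1,1,2,1} = 0
G(15) = mex{3,2,1,2,2} = 0
G(16) = mex{0,2,2,3,2} = 1
G(17) = mex{0,3,2,0,3} = 1
G(18) = mex{1,0,3,0,0} = 2
G(19) = mex{1,0,0,1,0} = 2
G(20) = mex{2,1,0,1,1} = 3
G(21) = mex{2,1,1,2,1} = 0
G(22) = mex{3,2,1,2,2} = 0
G(23) = mex{0,2,2,3,2} = 1
G(24) = mex{0,3,2,0,3} = 1
G(25) = mex{1,0,3,0,0} = 2
G(26) = mex{1,0,0,1,0} = 2
G(27) = mex{2,1,0,1,1} = 3
G(28) = mex{2,1,1,2,1} = 0
G(29) = mex{3,2,1,2,2} = 0
G(30) = mex{0,2,2,3,2} = 1
G(31) = mex{0,3,2,0,3} = 1
G(32) = mex{1,0,3,0,0} = 2
G(33) = mex{1,0,0,1,0} = 2
G(34) = mex{2,1,0,1,1} = 3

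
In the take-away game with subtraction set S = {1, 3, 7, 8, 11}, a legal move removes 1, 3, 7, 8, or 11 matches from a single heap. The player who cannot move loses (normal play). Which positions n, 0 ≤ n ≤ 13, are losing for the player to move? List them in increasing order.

n :  0  1  2  3  4  5  6  7  8  9 10 11 12 13
G :  0  1  0  1  0  1  0  1  2  3  2  3  2  3
P-positions are exactly the n with G(n) = 0.

0, 2, 4, 6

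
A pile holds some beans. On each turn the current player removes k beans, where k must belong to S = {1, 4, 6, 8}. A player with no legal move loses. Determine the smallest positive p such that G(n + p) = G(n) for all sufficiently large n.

12

n :  0  1  2  3  4  5  6  7  8  9 10 11 12 13 14 15 16 17 18 19 20 21 22 23 24 25
G :  0  1  0  1  2  0  1  0  1  2  3  2  0  1  0  1  2  0  1  0  1  2  3  2  0  1
G(n+12) = G(n) holds for n = 0,…,7 (a full window of length max(S) = 8), so the sequence is purely periodic with period 12.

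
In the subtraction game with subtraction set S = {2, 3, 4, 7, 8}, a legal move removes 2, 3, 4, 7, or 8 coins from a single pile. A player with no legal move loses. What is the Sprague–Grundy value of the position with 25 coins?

1

n :  0  1  2  3  4  5  6  7  8  9 10 11 12 13 14 15 16 17 18 19 20 21 22 23 24 25
G :  0  0  1  1  2  2  0  3  1  4  2  0  0  1  1  2  2  0  3  1  4  2  0  0  1  1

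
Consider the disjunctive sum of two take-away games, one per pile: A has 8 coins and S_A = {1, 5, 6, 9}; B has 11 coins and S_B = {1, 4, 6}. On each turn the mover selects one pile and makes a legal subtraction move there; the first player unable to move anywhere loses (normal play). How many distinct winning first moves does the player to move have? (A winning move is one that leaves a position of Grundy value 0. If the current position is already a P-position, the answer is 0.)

1

Pile A, S = {1, 5, 6, 9}:
G(0) = 0
G(1) = mex{0} = 1
G(2) = mex{1} = 0
G(3) = mex{0} = 1
G(4) = mex{1} = 0
G(5) = mex{0,0} = 1
G(6) = mex{1,1,0} = 2
G(7) = mex{2,0,1} = 3
G(8) = mex{3,1,0} = 2
G_A(8) = 2.
Pile B, S = {1, 4, 6}:
n :  0  1  2  3  4  5  6  7  8  9 10 11
G :  0  1  0  1  2  0  1  0  1  2  0  1
G_B(11) = 1.
Combined Grundy value = 2 ⊕ 1 = 3.
A winning move leaves total XOR = 0, i.e. changes one component's Grundy value g to g ⊕ X where X is the current total.
Pile A: need g' = 2⊕3 = 1. Options: 8−1→G=3, 8−5→G=1, 8−6→G=0. Hits: 1.
Pile B: need g' = 1⊕3 = 2. Options: 11−1→G=0, 11−4→G=0, 11−6→G=0. Hits: 0.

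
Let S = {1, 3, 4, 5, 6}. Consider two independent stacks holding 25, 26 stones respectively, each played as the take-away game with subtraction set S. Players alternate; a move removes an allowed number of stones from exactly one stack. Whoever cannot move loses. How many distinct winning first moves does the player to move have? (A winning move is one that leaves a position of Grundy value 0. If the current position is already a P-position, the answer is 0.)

2

All stacks use S = {1, 3, 4, 5, 6}:
G(0) = 0
G(1) = mex{0} = 1
G(2) = mex{1} = 0
G(3) = mex{0,0} = 1
G(4) = mex{1,1,0} = 2
G(5) = mex{2,0,1,0} = 3
G(6) = mex{3,1,0,1,0} = 2
G(7) = mex{2,2,1,0,1} = 3
G(8) = mex{3,3,2,1,0} = 4
G(9) = mex{4,2,3,2,1} = 0
G(10) = mex{0,3,2,3,2} = 1
G(11) = mex{1,4,3,2,3} = 0
G(12) = mex{0,0,4,3,2} = 1
G(13) = mex{1,1,0,4,3} = 2
G(14) = mex{2,0,1,0,4} = 3
G(15) = mex{3,1,0,1,0} = 2
G(16) = mex{2,2,1,0,1} = 3
G(17) = mex{3,3,2,1,0} = 4
G(18) = mex{4,2,3,2,1} = 0
G(19) = mex{0,3,2,3,2} = 1
G(20) = mex{1,4,3,2,3} = 0
G(21) = mex{0,0,4,3,2} = 1
G(22) = mex{1,1,0,4,3} = 2
G(23) = mex{2,0,1,0,4} = 3
G(24) = mex{3,1,0,1,0} = 2
G(25) = mex{2,2,1,0,1} = 3
G(26) = mex{3,3,2,1,0} = 4
Stack A: G(25) = 3.
Stack B: G(26) = 4.
Combined Grundy value = 3 ⊕ 4 = 7.
A winning move leaves total XOR = 0, i.e. changes one component's Grundy value g to g ⊕ X where X is the current total.
Stack A: need g' = 3⊕7 = 4. Options: 25−1→G=2, 25−3→G=2, 25−4→G=1, 25−5→G=0, 25−6→G=1. Hits: 0.
Stack B: need g' = 4⊕7 = 3. Options: 26−1→G=3, 26−3→G=3, 26−4→G=2, 26−5→G=1, 26−6→G=0. Hits: 2.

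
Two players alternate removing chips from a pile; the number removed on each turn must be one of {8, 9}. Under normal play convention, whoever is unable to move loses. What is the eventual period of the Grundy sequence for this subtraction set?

n :  0  1  2  3  4  5  6  7  8  9 10 11 12 13 14 15 16 17 18 19 20 21 22 23 24 25 26 27 28 29 30 31 32 33 34 35
G :  0  0  0  0  0  0  0  0  1  1  1  1  1  1  1  1  2  0  0  0  0  0  0  0  0  1  1  1  1  1  1  1  1  2  0  0
G(n+17) = G(n) holds for n = 0,…,8 (a full window of length max(S) = 9), so the sequence is purely periodic with period 17.

17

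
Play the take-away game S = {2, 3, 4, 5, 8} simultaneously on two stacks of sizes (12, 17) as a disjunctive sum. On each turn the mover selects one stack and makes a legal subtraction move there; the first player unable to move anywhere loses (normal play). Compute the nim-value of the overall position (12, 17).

1

All stacks use S = {2, 3, 4, 5, 8}:
G(0) = 0
G(1) = mex{} = 0
G(2) = mex{0} = 1
G(3) = mex{0,0} = 1
G(4) = mex{1,0,0} = 2
G(5) = mex{1,1,0,0} = 2
G(6) = mex{2,1,1,0} = 3
G(7) = mex{2,2,1,1} = 0
G(8) = mex{3,2,2,1,0} = 4
G(9) = mex{0,3,2,2,0} = 1
G(10) = mex{4,0,3,2,1} = 5
G(11) = mex{1,4,0,3,1} = 2
G(12) = mex{5,1,4,0,2} = 3
G(13) = mex{2,5,1,4,2} = 0
G(14) = mex{3,2,5,1,3} = 0
G(15) = mex{0,3,2,5,0} = 1
G(16) = mex{0,0,3,2,4} = 1
G(17) = mex{1,0,0,3,1} = 2
Stack A: G(12) = 3.
Stack B: G(17) = 2.
Combined Grundy value = 3 ⊕ 2 = 1.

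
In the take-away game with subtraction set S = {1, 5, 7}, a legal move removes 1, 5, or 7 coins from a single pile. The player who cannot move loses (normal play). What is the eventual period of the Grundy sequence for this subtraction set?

G(0) = 0
G(1) = mex{0} = 1
G(2) = mex{1} = 0
G(3) = mex{0} = 1
G(4) = mex{1} = 0
G(5) = mex{0,0} = 1
G(6) = mex{1,1} = 0
G(7) = mex{0,0,0} = 1
G(8) = mex{1,1,1} = 0
G(9) = mex{0,0,0} = 1
G(10) = mex{1,1,1} = 0
G(11) = mex{0,0,0} = 1
G(12) = mex{1,1,1} = 0
G(13) = mex{0,0,0} = 1
G(14) = mex{1,1,1} = 0
G(n+2) = G(n) holds for n = 0,…,6 (a full window of length max(S) = 7), so the sequence is purely periodic with period 2.

2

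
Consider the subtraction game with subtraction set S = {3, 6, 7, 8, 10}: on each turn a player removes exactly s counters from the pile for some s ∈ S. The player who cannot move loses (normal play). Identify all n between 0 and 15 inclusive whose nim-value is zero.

n :  0  1  2  3  4  5  6  7  8  9 10 11 12 13 14 15
G :  0  0  0  1  1  1  2  2  2  3  3  3  4  0  0  0
P-positions are exactly the n with G(n) = 0.

0, 1, 2, 13, 14, 15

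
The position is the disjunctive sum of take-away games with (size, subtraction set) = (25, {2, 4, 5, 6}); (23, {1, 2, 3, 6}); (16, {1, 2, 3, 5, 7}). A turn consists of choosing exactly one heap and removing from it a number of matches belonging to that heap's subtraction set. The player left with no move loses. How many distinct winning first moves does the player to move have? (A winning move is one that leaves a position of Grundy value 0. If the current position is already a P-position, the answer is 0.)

4

Heap A, S = {2, 4, 5, 6}:
G(0) = 0
G(1) = mex{} = 0
G(2) = mex{0} = 1
G(3) = mex{0} = 1
G(4) = mex{1,0} = 2
G(5) = mex{1,0,0} = 2
G(6) = mex{2,1,0,0} = 3
G(7) = mex{2,1,1,0} = 3
G(8) = mex{3,2,1,1} = 0
G(9) = mex{3,2,2,1} = 0
G(10) = mex{0,3,2,2} = 1
G(11) = mex{0,3,3,2} = 1
G(12) = mex{1,0,3,3} = 2
G(13) = mex{1,0,0,3} = 2
G(14) = mex{2,1,0,0} = 3
G(15) = mex{2,1,1,0} = 3
G(16) = mex{3,2,1,1} = 0
G(17) = mex{3,2,2,1} = 0
G(18) = mex{0,3,2,2} = 1
G(19) = mex{0,3,3,2} = 1
G(20) = mex{1,0,3,3} = 2
G(21) = mex{1,0,0,3} = 2
G(22) = mex{2,1,0,0} = 3
G(23) = mex{2,1,1,0} = 3
G(24) = mex{3,2,1,1} = 0
G(25) = mex{3,2,2,1} = 0
G_A(25) = 0.
Heap B, S = {1, 2, 3, 6}:
G(0) = 0
G(1) = mex{0} = 1
G(2) = mex{1,0} = 2
G(3) = mex{2,1,0} = 3
G(4) = mex{3,2,1} = 0
G(5) = mex{0,3,2} = 1
G(6) = mex{1,0,3,0} = 2
G(7) = mex{2,1,0,1} = 3
G(8) = mex{3,2,1,2} = 0
G(9) = mex{0,3,2,3} = 1
G(10) = mex{1,0,3,0} = 2
G(11) = mex{2,1,0,1} = 3
G(12) = mex{3,2,1,2} = 0
G(13) = mex{0,3,2,3} = 1
G(14) = mex{1,0,3,0} = 2
G(15) = mex{2,1,0,1} = 3
G(16) = mex{3,2,1,2} = 0
G(17) = mex{0,3,2,3} = 1
G(18) = mex{1,0,3,0} = 2
G(19) = mex{2,1,0,1} = 3
G(20) = mex{3,2,1,2} = 0
G(21) = mex{0,3,2,3} = 1
G(22) = mex{1,0,3,0} = 2
G(23) = mex{2,1,0,1} = 3
G_B(23) = 3.
Heap C, S = {1, 2, 3, 5, 7}:
G(0) = 0
G(1) = mex{0} = 1
G(2) = mex{1,0} = 2
G(3) = mex{2,1,0} = 3
G(4) = mex{3,2,1} = 0
G(5) = mex{0,3,2,0} = 1
G(6) = mex{1,0,3,1} = 2
G(7) = mex{2,1,0,2,0} = 3
G(8) = mex{3,2,1,3,1} = 0
G(9) = mex{0,3,2,0,2} = 1
G(10) = mex{1,0,3,1,3} = 2
G(11) = mex{2,1,0,2,0} = 3
G(12) = mex{3,2,1,3,1} = 0
G(13) = mex{0,3,2,0,2} = 1
G(14) = mex{1,0,3,1,3} = 2
G(15) = mex{2,1,0,2,0} = 3
G(16) = mex{3,2,1,3,1} = 0
G_C(16) = 0.
Combined Grundy value = 0 ⊕ 3 ⊕ 0 = 3.
A winning move leaves total XOR = 0, i.e. changes one component's Grundy value g to g ⊕ X where X is the current total.
Heap A: need g' = 0⊕3 = 3. Options: 25−2→G=3, 25−4→G=2, 25−5→G=2, 25−6→G=1. Hits: 1.
Heap B: need g' = 3⊕3 = 0. Options: 23−1→G=2, 23−2→G=1, 23−3→G=0, 23−6→G=1. Hits: 1.
Heap C: need g' = 0⊕3 = 3. Options: 16−1→G=3, 16−2→G=2, 16−3→G=1, 16−5→G=3, 16−7→G=1. Hits: 2.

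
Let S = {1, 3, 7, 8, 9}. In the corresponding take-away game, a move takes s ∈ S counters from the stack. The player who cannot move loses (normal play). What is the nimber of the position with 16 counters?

G(0) = 0
G(1) = mex{0} = 1
G(2) = mex{1} = 0
G(3) = mex{0,0} = 1
G(4) = mex{1,1} = 0
G(5) = mex{0,0} = 1
G(6) = mex{1,1} = 0
G(7) = mex{0,0,0} = 1
G(8) = mex{1,1,1,0} = 2
G(9) = mex{2,0,0,1,0} = 3
G(10) = mex{3,1,1,0,1} = 2
G(11) = mex{2,2,0,1,0} = 3
G(12) = mex{3,3,1,0,1} = 2
G(13) = mex{2,2,0,1,0} = 3
G(14) = mex{3,3,1,0,1} = 2
G(15) = mex{2,2,2,1,0} = 3
G(16) = mex{3,3,3,2,1} = 0

0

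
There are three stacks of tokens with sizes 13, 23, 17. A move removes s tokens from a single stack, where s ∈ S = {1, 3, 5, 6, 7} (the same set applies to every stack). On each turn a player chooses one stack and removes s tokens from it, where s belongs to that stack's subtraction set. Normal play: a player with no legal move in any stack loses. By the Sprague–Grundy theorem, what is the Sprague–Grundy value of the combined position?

3

All stacks use S = {1, 3, 5, 6, 7}:
G(0) = 0
G(1) = mex{0} = 1
G(2) = mex{1} = 0
G(3) = mex{0,0} = 1
G(4) = mex{1,1} = 0
G(5) = mex{0,0,0} = 1
G(6) = mex{1,1,1,0} = 2
G(7) = mex{2,0,0,1,0} = 3
G(8) = mex{3,1,1,0,1} = 2
G(9) = mex{2,2,0,1,0} = 3
G(10) = mex{3,3,1,0,1} = 2
G(11) = mex{2,2,2,1,0} = 3
G(12) = mex{3,3,3,2,1} = 0
G(13) = mex{0,2,2,3,2} = 1
G(14) = mex{1,3,3,2,3} = 0
G(15) = mex{0,0,2,3,2} = 1
G(16) = mex{1,1,3,2,3} = 0
G(17) = mex{0,0,0,3,2} = 1
G(18) = mex{1,1,1,0,3} = 2
G(19) = mex{2,0,0,1,0} = 3
G(20) = mex{3,1,1,0,1} = 2
G(21) = mex{2,2,0,1,0} = 3
G(22) = mex{3,3,1,0,1} = 2
G(23) = mex{2,2,2,1,0} = 3
Stack A: G(13) = 1.
Stack B: G(23) = 3.
Stack C: G(17) = 1.
Combined Grundy value = 1 ⊕ 3 ⊕ 1 = 3.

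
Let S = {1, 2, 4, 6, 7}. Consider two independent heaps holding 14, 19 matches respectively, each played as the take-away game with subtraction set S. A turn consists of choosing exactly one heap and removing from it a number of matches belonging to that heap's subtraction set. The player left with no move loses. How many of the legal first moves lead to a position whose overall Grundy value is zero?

1

All heaps use S = {1, 2, 4, 6, 7}:
G(0) = 0
G(1) = mex{0} = 1
G(2) = mex{1,0} = 2
G(3) = mex{2,1} = 0
G(4) = mex{0,2,0} = 1
G(5) = mex{1,0,1} = 2
G(6) = mex{2,1,2,0} = 3
G(7) = mex{3,2,0,1,0} = 4
G(8) = mex{4,3,1,2,1} = 0
G(9) = mex{0,4,2,0,2} = 1
G(10) = mex{1,0,3,1,0} = 2
G(11) = mex{2,1,4,2,1} = 0
G(12) = mex{0,2,0,3,2} = 1
G(13) = mex{1,0,1,4,3} = 2
G(14) = mex{2,1,2,0,4} = 3
G(15) = mex{3,2,0,1,0} = 4
G(16) = mex{4,3,1,2,1} = 0
G(17) = mex{0,4,2,0,2} = 1
G(18) = mex{1,0,3,1,0} = 2
G(19) = mex{2,1,4,2,1} = 0
Heap A: G(14) = 3.
Heap B: G(19) = 0.
Combined Grundy value = 3 ⊕ 0 = 3.
A winning move leaves total XOR = 0, i.e. changes one component's Grundy value g to g ⊕ X where X is the current total.
Heap A: need g' = 3⊕3 = 0. Options: 14−1→G=2, 14−2→G=1, 14−4→G=2, 14−6→G=0, 14−7→G=4. Hits: 1.
Heap B: need g' = 0⊕3 = 3. Options: 19−1→G=2, 19−2→G=1, 19−4→G=4, 19−6→G=2, 19−7→G=1. Hits: 0.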